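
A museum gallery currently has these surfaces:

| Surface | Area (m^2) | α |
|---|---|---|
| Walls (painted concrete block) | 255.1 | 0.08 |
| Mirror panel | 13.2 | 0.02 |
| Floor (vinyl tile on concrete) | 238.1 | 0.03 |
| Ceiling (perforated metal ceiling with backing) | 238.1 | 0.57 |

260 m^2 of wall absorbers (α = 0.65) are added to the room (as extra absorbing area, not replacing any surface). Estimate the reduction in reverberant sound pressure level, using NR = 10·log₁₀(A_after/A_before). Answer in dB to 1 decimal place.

Summing Sᵢαᵢ: 20.408 + 0.264 + 7.143 + 135.717 → A_before = 163.532 sabins.
Treatment contributes 260·0.65 = 169.000 sabins.
New total A_after = 332.532 sabins.
Reduction = 10 log₁₀(A_after/A_before) = 10 log₁₀(2.0334) = 3.1 dB.

3.1 dB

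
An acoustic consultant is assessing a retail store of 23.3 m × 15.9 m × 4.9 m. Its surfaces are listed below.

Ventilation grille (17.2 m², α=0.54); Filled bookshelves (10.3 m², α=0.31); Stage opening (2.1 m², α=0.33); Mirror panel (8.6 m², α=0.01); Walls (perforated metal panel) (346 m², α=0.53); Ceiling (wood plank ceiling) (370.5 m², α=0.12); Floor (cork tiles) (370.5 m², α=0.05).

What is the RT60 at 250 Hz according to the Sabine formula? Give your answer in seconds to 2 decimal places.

A = Σ Sᵢαᵢ = 17.2*0.54 + 10.3*0.31 + 2.1*0.33 + 8.6*0.01 + 346*0.53 + 370.5*0.12 + 370.5*0.05 = 259.625 sabins.
Volume V = 23.3 × 15.9 × 4.9 = 1815.303 m³.
T = 0.161 V/A = 0.161·1815.303/259.625 = 1.13 s.

1.13 s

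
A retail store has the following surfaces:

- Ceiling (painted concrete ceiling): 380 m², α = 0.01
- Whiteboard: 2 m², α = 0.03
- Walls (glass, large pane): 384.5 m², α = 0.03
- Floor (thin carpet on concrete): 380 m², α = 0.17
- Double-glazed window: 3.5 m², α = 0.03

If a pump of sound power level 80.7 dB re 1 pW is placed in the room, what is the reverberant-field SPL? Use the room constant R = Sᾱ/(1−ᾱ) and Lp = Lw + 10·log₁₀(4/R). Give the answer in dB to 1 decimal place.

A = 80.100 sabins; S = 1150.0 m².
ᾱ = 0.0697, so room constant R = A/(1−ᾱ) = 86.101 m².
Lp = 80.7 + 10·log₁₀(4/86.101) = 80.7 + (-13.33) = 67.4 dB.

67.4 dB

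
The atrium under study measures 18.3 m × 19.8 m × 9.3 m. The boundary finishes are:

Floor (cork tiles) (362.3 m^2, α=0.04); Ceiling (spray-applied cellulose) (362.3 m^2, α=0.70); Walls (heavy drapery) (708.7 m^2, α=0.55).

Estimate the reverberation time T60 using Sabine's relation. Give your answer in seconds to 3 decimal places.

Total absorption A = 362.3·0.04 + 362.3·0.70 + 708.7·0.55
  = 14.492 + 253.610 + 389.785 = 657.887 m^2 sabins.
Room volume: 3369.762 m³.
T = 0.161 V/A = 0.161·3369.762/657.887 = 0.825 s.

0.825 sec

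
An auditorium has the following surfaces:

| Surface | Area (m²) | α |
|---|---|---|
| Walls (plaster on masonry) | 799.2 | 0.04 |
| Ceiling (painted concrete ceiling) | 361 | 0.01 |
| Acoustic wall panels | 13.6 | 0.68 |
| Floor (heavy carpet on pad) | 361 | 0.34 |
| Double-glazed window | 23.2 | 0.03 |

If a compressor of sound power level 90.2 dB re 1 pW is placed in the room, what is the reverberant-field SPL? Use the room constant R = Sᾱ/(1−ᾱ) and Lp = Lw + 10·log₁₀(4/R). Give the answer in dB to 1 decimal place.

73.5 dB

Σ(Sᵢαᵢ) = 799.2×0.04 + 361×0.01 + 13.6×0.68 + 361×0.34 + 23.2×0.03 = 168.262; total area S = 1558.0 m².
ᾱ = 0.1080, so room constant R = A/(1−ᾱ) = 188.635 m².
Lp = Lw + 10 log₁₀(4/R) = 90.2 -16.74 = 73.5 dB.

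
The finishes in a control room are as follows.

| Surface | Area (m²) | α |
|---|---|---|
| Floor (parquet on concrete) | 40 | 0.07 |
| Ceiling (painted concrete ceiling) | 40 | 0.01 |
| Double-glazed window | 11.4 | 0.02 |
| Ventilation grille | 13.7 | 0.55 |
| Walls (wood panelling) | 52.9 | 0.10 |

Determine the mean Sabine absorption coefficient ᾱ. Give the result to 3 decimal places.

0.103

Total surface area S = 158.0 m².
Σ(Sᵢαᵢ) = 40*0.07 + 40*0.01 + 11.4*0.02 + 13.7*0.55 + 52.9*0.10 = 16.253.
ᾱ = A/S = 0.103.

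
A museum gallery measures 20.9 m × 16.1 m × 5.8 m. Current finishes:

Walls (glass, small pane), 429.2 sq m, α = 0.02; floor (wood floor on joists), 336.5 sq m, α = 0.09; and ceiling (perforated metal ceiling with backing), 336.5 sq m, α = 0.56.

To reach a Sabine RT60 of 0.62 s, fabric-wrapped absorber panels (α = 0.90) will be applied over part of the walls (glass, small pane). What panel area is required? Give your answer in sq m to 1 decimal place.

317.6

A₁ = Σ Sᵢαᵢ = 429.2×0.02 + 336.5×0.09 + 336.5×0.56 = 227.309 sabins.
V = 1951.642 m³. Target absorption A₂ = 0.161 × 1951.642 / 0.62 = 506.797 sabins.
Absorption to add: 506.797 − 227.309 = 279.488 sabins.
Net gain per sq m: Δα = 0.90 − 0.02 = 0.88.
Area = ΔA/Δα = 279.488/0.88 = 317.6 sq m.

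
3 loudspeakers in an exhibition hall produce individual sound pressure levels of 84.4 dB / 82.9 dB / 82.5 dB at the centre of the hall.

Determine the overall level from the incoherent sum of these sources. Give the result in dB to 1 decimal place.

Σ 10^(Lᵢ/10) = 6.482e+08.
Back to dB: 10·log₁₀ Σ = 88.1 dB.

88.1 dB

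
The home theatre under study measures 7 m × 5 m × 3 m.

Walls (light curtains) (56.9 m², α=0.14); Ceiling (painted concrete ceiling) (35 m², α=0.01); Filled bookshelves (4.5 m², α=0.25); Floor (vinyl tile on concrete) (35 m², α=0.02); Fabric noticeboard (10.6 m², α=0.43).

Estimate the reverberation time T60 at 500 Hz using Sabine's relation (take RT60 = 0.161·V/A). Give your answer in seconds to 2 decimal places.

Equivalent absorption area: A = 56.9×0.14 + 35×0.01 + 4.5×0.25 + 35×0.02 + 10.6×0.43 = 14.699 m².
Room volume: 105 m³.
Sabine: RT60 = 0.161 × 105 / 14.699 = 1.15 s.

1.15 s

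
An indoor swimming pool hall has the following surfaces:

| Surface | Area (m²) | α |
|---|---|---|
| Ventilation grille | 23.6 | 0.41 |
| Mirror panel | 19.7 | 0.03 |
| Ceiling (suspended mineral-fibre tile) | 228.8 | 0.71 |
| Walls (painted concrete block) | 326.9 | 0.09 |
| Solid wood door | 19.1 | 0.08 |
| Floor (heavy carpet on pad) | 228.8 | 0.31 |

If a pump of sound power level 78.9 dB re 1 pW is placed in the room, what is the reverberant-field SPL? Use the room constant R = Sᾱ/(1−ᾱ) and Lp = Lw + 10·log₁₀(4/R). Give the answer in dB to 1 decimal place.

58.8 dB

A = 274.592 sabins; S = 846.9 m².
ᾱ = 0.3242, so room constant R = A/(1−ᾱ) = 406.321 m².
Lp = Lw + 10 log₁₀(4/R) = 78.9 -20.07 = 58.8 dB.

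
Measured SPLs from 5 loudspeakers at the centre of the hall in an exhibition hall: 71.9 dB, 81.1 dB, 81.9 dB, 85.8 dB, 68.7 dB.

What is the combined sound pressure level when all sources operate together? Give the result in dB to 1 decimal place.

88.4 dB

Σ 10^(Lᵢ/10) = 6.868e+08.
Back to dB: 10·log₁₀ Σ = 88.4 dB.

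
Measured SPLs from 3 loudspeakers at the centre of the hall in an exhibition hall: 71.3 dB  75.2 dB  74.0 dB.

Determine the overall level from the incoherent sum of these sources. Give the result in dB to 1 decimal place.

78.6 dB

Σ 10^(Lᵢ/10) = 7.172e+07.
L_total = 10·log₁₀(7.172e+07) = 78.6 dB.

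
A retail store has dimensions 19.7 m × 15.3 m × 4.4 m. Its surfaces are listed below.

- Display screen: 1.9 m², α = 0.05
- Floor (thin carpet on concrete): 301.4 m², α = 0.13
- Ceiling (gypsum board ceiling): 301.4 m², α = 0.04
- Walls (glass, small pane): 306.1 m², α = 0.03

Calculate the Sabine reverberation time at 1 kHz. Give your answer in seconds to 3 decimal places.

A = Σ Sᵢαᵢ = 1.9·0.05 + 301.4·0.13 + 301.4·0.04 + 306.1·0.03 = 60.516 sabins.
V = 19.7·15.3·4.4 = 1326.204 m³.
RT60 = 0.161 · V / A = 0.161 × 1326.204 / 60.516 = 3.528 s.

3.528 s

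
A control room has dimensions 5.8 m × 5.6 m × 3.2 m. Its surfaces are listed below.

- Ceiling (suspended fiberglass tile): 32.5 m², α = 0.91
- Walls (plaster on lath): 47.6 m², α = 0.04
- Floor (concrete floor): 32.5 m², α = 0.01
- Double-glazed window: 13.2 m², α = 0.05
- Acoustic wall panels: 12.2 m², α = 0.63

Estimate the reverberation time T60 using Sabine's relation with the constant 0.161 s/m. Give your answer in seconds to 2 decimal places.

0.42 s

Summing Sᵢαᵢ: 29.575 + 1.904 + 0.325 + 0.660 + 7.686 → A = 40.150 sabins.
V = 5.8·5.6·3.2 = 103.936 m³.
RT60 = 0.161 · V / A = 0.161 × 103.936 / 40.150 = 0.42 s.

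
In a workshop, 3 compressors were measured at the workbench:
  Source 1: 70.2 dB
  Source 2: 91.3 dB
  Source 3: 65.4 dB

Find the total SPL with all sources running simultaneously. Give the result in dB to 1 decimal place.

Converting to relative power and adding: 10^(70.2/10) + 10^(91.3/10) + 10^(65.4/10) = 1.363e+09.
L_total = 10·log₁₀(1.363e+09) = 91.3 dB.

91.3 dB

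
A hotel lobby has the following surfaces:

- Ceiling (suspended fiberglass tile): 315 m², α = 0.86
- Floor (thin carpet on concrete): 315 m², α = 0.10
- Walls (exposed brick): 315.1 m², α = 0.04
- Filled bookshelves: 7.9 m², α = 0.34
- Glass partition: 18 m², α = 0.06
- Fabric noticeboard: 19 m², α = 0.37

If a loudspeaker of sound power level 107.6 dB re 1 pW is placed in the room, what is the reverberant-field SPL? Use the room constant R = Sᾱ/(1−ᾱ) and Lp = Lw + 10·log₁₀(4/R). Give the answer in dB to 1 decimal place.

Σ(Sᵢαᵢ) = 315×0.86 + 315×0.10 + 315.1×0.04 + 7.9×0.34 + 18×0.06 + 19×0.37 = 325.800; total area S = 990.0 m².
ᾱ = 325.800/990.0 = 0.3291; R = Sᾱ/(1−ᾱ) = 325.800/(1−0.3291) = 485.616 m².
Lp = 107.6 + 10·log₁₀(4/485.616) = 107.6 + (-20.84) = 86.8 dB.

86.8 dB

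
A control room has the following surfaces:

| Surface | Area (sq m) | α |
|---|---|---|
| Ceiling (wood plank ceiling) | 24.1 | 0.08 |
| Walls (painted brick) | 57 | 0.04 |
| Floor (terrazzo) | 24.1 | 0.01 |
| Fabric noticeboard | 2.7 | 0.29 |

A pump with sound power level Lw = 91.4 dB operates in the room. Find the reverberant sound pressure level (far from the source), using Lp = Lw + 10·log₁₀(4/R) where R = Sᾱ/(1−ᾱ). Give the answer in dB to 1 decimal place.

Σ(Sᵢαᵢ) = 24.1×0.08 + 57×0.04 + 24.1×0.01 + 2.7×0.29 = 5.232; total area S = 107.9 sq m.
ᾱ = 0.0485, so room constant R = A/(1−ᾱ) = 5.499 sq m.
Lp = 91.4 + 10·log₁₀(4/5.499) = 91.4 + (-1.38) = 90.0 dB.

90.0 dB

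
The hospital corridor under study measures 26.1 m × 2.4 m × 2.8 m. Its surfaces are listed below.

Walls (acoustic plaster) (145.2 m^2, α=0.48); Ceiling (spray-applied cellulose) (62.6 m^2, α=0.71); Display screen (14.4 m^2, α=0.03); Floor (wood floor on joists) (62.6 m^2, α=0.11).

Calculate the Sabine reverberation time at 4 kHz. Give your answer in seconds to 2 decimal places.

0.23 s

Equivalent absorption area: A = 145.2×0.48 + 62.6×0.71 + 14.4×0.03 + 62.6×0.11 = 121.460 m^2.
Volume V = 26.1 × 2.4 × 2.8 = 175.392 m³.
T = 0.161 V/A = 0.161·175.392/121.460 = 0.23 s.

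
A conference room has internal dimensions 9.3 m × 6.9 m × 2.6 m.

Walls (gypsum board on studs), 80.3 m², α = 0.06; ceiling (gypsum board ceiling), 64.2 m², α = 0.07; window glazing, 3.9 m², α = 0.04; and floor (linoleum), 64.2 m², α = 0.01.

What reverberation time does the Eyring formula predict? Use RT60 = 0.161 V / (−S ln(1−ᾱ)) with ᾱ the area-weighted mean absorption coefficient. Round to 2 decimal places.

Total surface area S = 80.3 + 64.2 + 3.9 + 64.2 = 212.6 m².
Absorption A = 80.3·0.06 + 64.2·0.07 + 3.9·0.04 + 64.2·0.01 = 10.110 sabins.
Mean coefficient ᾱ = A/S = 0.0476.
−S·ln(1−ᾱ) = −212.6 × ln(1 − 0.0476) = 10.369.
V = 9.3 × 6.9 × 2.6 = 166.842 m³.
T = 0.161·V/[−S·ln(1−ᾱ)] = 0.161·166.842/10.369 = 2.59 s.

2.59 seconds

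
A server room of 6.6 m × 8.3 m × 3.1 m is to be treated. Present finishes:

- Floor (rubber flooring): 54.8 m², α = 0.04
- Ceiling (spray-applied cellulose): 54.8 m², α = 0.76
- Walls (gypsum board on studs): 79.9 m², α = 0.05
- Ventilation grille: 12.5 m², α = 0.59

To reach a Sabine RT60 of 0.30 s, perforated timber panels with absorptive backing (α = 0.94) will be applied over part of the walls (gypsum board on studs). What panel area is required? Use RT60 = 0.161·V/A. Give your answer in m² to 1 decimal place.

A₁ = Σ Sᵢαᵢ = 54.8×0.04 + 54.8×0.76 + 79.9×0.05 + 12.5×0.59 = 55.210 sabins.
V = 169.818 m³. Target absorption A₂ = 0.161 × 169.818 / 0.30 = 91.136 sabins.
Absorption to add: 91.136 − 55.210 = 35.926 sabins.
Net gain per m²: Δα = 0.94 − 0.05 = 0.89.
Area = ΔA/Δα = 35.926/0.89 = 40.4 m².

40.4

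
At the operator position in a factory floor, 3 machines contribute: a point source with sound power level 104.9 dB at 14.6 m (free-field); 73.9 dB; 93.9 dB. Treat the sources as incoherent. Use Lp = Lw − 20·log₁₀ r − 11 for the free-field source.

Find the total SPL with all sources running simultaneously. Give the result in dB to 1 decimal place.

Source at 14.6 m: Lp = 104.9 − 20·log₁₀(14.6) − 11 = 70.6 dB.
Converting to relative power and adding: 10^(70.6/10) + 10^(73.9/10) + 10^(93.9/10) = 2.491e+09.
Back to dB: 10·log₁₀ Σ = 94.0 dB.

94.0 dB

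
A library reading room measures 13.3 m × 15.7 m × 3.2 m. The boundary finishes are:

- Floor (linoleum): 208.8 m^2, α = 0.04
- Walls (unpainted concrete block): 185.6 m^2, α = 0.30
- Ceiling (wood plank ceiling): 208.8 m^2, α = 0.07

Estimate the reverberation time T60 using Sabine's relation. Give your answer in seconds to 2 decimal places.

Total absorption A = 208.8·0.04 + 185.6·0.30 + 208.8·0.07
  = 8.352 + 55.680 + 14.616 = 78.648 m^2 sabins.
Room volume: 668.192 m³.
T = 0.161 V/A = 0.161·668.192/78.648 = 1.37 s.

1.37 s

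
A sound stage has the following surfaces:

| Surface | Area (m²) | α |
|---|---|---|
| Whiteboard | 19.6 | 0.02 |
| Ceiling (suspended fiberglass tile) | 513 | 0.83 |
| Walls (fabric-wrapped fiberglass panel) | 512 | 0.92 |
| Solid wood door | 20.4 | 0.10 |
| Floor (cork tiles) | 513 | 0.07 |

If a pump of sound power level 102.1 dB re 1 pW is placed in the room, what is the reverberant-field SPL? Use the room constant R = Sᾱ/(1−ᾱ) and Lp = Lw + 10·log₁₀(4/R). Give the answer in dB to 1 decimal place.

74.5 dB

A = 935.172 sabins; S = 1578.0 m².
ᾱ = 0.5926, so room constant R = A/(1−ᾱ) = 2295.464 m².
Lp = Lw + 10 log₁₀(4/R) = 102.1 -27.59 = 74.5 dB.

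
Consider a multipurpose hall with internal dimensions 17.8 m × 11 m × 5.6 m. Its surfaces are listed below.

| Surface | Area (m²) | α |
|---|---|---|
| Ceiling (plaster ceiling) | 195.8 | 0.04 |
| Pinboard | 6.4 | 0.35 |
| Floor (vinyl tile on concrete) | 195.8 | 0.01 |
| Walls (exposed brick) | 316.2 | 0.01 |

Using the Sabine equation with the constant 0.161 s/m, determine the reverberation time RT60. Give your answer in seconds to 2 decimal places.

Summing Sᵢαᵢ: 7.832 + 2.240 + 1.958 + 3.162 → A = 15.192 sabins.
Room volume: 1096.48 m³.
Sabine: RT60 = 0.161 × 1096.48 / 15.192 = 11.62 s.

11.62 seconds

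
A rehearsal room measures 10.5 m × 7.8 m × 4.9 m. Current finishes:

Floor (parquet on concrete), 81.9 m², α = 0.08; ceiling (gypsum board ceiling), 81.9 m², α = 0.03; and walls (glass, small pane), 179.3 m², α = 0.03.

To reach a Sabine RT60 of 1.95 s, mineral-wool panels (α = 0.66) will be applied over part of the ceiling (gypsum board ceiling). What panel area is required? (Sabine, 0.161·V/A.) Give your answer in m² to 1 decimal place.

Total absorption A₁ = 81.9·0.08 + 81.9·0.03 + 179.3·0.03
  = 6.552 + 2.457 + 5.379 = 14.388 m² sabins.
V = 401.31 m³. Target absorption A₂ = 0.161 × 401.31 / 1.95 = 33.134 sabins.
ΔA needed = 33.134 − 14.388 = 18.746 sabins.
Each m² of panel replacing the ceiling (gypsum board ceiling) adds (0.66 − 0.03) = 0.63 sabins.
Panel area = 18.746 / 0.63 = 29.8 m².

29.8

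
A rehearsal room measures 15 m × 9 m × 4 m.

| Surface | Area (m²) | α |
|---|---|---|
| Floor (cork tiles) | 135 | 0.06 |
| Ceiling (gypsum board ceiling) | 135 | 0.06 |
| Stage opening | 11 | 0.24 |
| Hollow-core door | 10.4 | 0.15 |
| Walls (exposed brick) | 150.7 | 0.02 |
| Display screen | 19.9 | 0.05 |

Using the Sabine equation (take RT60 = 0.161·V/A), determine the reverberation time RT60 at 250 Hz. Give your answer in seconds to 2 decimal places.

3.56 sec

Total absorption A = 135×0.06 + 135×0.06 + 11×0.24 + 10.4×0.15 + 150.7×0.02 + 19.9×0.05
  = 8.100 + 8.100 + 2.640 + 1.560 + 3.014 + 0.995 = 24.409 m² sabins.
Room volume: 540 m³.
RT60 = 0.161 · V / A = 0.161 × 540 / 24.409 = 3.56 s.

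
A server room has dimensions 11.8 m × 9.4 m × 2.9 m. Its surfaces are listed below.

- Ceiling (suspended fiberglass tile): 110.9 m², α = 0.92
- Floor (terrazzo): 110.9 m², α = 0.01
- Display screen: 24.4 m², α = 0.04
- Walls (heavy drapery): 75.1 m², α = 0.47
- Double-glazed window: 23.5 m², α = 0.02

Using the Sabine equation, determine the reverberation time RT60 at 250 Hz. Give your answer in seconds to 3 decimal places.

Equivalent absorption area: A = 110.9·0.92 + 110.9·0.01 + 24.4·0.04 + 75.1·0.47 + 23.5·0.02 = 139.880 m².
Room volume: 321.668 m³.
T = 0.161 V/A = 0.161·321.668/139.880 = 0.370 s.

0.370 s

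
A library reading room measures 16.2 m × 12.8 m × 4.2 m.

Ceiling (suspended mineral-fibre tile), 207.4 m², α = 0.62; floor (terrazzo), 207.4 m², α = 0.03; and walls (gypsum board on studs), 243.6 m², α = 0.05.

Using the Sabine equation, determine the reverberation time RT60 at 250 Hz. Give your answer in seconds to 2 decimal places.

0.95 s

Equivalent absorption area: A = 207.4×0.62 + 207.4×0.03 + 243.6×0.05 = 146.990 m².
Room volume: 870.912 m³.
T = 0.161 V/A = 0.161·870.912/146.990 = 0.95 s.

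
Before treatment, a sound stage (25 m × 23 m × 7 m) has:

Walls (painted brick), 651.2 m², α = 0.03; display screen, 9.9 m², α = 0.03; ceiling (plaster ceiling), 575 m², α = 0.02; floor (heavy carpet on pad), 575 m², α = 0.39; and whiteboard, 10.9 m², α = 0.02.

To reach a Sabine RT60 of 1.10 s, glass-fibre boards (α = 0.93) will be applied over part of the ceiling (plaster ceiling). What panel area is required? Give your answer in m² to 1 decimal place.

366.3

Total absorption A₁ = 651.2*0.03 + 9.9*0.03 + 575*0.02 + 575*0.39 + 10.9*0.02
  = 19.536 + 0.297 + 11.500 + 224.250 + 0.218 = 255.801 m² sabins.
V = 4025 m³. Target absorption A₂ = 0.161 × 4025 / 1.10 = 589.114 sabins.
Absorption to add: 589.114 − 255.801 = 333.313 sabins.
Each m² of panel replacing the ceiling (plaster ceiling) adds (0.93 − 0.02) = 0.91 sabins.
Area = ΔA/Δα = 333.313/0.91 = 366.3 m².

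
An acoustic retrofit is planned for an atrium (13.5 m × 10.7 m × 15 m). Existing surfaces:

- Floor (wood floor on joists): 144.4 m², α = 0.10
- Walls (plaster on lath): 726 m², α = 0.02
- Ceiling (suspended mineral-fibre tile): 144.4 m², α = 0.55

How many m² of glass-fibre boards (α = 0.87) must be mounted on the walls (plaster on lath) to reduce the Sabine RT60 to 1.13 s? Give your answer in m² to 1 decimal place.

Summing Sᵢαᵢ: 14.440 + 14.520 + 79.420 → A₁ = 108.380 sabins.
Required A₂ = 0.161·2166.75/1.13 = 308.714 sabins.
Absorption to add: 308.714 − 108.380 = 200.334 sabins.
Each m² of panel replacing the walls (plaster on lath) adds (0.87 − 0.02) = 0.85 sabins.
Area = ΔA/Δα = 200.334/0.85 = 235.7 m².

235.7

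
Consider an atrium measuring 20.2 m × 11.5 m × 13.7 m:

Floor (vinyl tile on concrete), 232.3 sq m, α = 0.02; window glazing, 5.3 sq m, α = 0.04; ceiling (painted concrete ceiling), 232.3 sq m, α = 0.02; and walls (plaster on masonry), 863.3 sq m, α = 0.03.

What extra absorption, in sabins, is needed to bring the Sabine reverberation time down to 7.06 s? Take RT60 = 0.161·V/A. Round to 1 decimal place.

Equivalent absorption area: A₁ = 232.3*0.02 + 5.3*0.04 + 232.3*0.02 + 863.3*0.03 = 35.403 sq m.
Target A₂ = 0.161·3182.51/7.06 = 72.576 sabins (V = 3182.51 m³).
Additional absorption ΔA = 72.576 − 35.403 = 37.2 sabins.

37.2 sabins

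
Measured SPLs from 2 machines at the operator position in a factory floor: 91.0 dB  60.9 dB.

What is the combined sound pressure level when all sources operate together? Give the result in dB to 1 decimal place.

91.0 dB

Sum in the linear (power) domain: Σ 10^(Lᵢ/10) = 10^(91.0/10) + 10^(60.9/10) = 1.26e+09.
Combined level = 10 log₁₀(1.26e+09) = 91.0 dB.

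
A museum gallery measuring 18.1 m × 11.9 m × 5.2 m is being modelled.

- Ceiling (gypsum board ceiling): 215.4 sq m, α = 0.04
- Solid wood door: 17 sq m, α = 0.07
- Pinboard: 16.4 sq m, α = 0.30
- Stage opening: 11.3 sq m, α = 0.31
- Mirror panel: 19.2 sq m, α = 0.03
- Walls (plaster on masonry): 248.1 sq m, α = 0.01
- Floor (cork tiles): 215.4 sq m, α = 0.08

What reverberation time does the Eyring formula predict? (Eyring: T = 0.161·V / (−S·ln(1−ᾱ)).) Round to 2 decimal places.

S = Σ Sᵢ = 742.8 sq m.
Σ(Sᵢαᵢ) = 215.4·0.04 + 17·0.07 + 16.4·0.30 + 11.3·0.31 + 19.2·0.03 + 248.1·0.01 + 215.4·0.08 = 38.518.
ᾱ = 38.518 / 742.8 = 0.0519.
−S·ln(1−ᾱ) = −742.8 × ln(1 − 0.0519) = 39.588.
V = 18.1 × 11.9 × 5.2 = 1120.028 m³.
T = 0.161·V/[−S·ln(1−ᾱ)] = 0.161·1120.028/39.588 = 4.56 s.

4.56 sec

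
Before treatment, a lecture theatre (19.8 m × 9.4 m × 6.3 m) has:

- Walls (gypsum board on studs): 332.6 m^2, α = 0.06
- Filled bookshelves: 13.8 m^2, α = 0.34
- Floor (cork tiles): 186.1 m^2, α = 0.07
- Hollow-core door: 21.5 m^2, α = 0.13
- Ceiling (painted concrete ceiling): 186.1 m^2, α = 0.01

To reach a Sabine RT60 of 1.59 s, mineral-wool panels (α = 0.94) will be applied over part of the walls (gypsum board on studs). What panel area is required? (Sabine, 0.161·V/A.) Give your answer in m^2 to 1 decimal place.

Total absorption A₁ = 332.6*0.06 + 13.8*0.34 + 186.1*0.07 + 21.5*0.13 + 186.1*0.01
  = 19.956 + 4.692 + 13.027 + 2.795 + 1.861 = 42.331 m^2 sabins.
Required A₂ = 0.161·1172.556/1.59 = 118.731 sabins.
Absorption to add: 118.731 − 42.331 = 76.400 sabins.
Net gain per m^2: Δα = 0.94 − 0.06 = 0.88.
Area = ΔA/Δα = 76.400/0.88 = 86.8 m^2.

86.8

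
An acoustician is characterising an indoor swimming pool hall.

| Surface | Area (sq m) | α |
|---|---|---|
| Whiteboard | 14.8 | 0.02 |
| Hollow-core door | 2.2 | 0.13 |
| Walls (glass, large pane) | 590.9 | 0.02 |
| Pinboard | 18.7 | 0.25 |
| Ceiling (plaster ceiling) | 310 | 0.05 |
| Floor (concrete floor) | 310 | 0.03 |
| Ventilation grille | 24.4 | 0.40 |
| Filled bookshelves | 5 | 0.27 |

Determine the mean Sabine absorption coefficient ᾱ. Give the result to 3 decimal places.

S = Σ Sᵢ = 14.8 + 2.2 + 590.9 + 18.7 + 310 + 310 + 24.4 + 5 = 1276.0 sq m.
A = 14.8*0.02 + 2.2*0.13 + 590.9*0.02 + 18.7*0.25 + 310*0.05 + 310*0.03 + 24.4*0.40 + 5*0.27 = 52.985 sabins.
ᾱ = 52.985 / 1276.0 = 0.042.

0.042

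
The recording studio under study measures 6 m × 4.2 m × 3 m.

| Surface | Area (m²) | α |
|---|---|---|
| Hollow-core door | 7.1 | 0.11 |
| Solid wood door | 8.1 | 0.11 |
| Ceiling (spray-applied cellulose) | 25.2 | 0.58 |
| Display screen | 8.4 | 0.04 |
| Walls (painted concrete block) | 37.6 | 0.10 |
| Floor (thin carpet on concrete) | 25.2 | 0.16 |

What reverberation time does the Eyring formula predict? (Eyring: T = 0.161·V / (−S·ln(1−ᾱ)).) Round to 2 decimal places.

S = Σ Sᵢ = 111.6 m².
Absorption A = 7.1×0.11 + 8.1×0.11 + 25.2×0.58 + 8.4×0.04 + 37.6×0.10 + 25.2×0.16 = 24.416 sabins.
Mean coefficient ᾱ = A/S = 0.2188.
−S·ln(1−ᾱ) = −111.6 × ln(1 − 0.2188) = 27.557.
V = 6 × 4.2 × 3 = 75.6 m³.
RT60 = 0.161 × 75.6 / 27.557 = 0.44 s.

0.44 seconds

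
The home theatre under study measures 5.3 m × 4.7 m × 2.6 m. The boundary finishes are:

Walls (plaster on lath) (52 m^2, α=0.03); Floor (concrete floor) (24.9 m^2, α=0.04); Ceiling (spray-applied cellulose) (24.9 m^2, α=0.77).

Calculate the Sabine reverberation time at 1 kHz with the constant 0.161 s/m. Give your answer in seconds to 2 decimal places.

Summing Sᵢαᵢ: 1.560 + 0.996 + 19.173 → A = 21.729 sabins.
Room volume: 64.766 m³.
T = 0.161 V/A = 0.161·64.766/21.729 = 0.48 s.

0.48 s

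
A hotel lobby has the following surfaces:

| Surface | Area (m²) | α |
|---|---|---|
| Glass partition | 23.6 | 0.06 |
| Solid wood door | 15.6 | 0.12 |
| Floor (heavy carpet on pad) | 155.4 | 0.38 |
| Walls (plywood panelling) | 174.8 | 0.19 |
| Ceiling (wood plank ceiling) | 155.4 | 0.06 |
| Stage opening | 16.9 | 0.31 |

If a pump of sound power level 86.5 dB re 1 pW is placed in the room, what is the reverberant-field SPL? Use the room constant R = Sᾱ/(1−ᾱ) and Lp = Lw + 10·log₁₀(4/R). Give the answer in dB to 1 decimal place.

71.1 dB

Σ(Sᵢαᵢ) = 23.6×0.06 + 15.6×0.12 + 155.4×0.38 + 174.8×0.19 + 155.4×0.06 + 16.9×0.31 = 110.115; total area S = 541.7 m².
ᾱ = 0.2033, so room constant R = A/(1−ᾱ) = 138.214 m².
Lp = 86.5 + 10·log₁₀(4/138.214) = 86.5 + (-15.38) = 71.1 dB.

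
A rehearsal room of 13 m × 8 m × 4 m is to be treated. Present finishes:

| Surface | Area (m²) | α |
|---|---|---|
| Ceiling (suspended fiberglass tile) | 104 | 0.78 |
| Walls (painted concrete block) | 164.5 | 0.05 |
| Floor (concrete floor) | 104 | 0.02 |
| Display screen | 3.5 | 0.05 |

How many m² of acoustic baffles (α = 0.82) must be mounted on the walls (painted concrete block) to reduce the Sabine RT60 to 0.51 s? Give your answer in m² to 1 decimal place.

Summing Sᵢαᵢ: 81.120 + 8.225 + 2.080 + 0.175 → A₁ = 91.600 sabins.
V = 416 m³. Target absorption A₂ = 0.161 × 416 / 0.51 = 131.325 sabins.
Absorption to add: 131.325 − 91.600 = 39.725 sabins.
Each m² of panel replacing the walls (painted concrete block) adds (0.82 − 0.05) = 0.77 sabins.
Area = ΔA/Δα = 39.725/0.77 = 51.6 m².

51.6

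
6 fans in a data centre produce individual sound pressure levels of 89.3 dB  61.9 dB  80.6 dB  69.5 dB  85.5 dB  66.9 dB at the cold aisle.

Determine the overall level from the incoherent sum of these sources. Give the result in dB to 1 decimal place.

Sum in the linear (power) domain: Σ 10^(Lᵢ/10) = 10^(89.3/10) + 10^(61.9/10) + 10^(80.6/10) + 10^(69.5/10) + 10^(85.5/10) + 10^(66.9/10) = 1.336e+09.
Back to dB: 10·log₁₀ Σ = 91.3 dB.

91.3 dB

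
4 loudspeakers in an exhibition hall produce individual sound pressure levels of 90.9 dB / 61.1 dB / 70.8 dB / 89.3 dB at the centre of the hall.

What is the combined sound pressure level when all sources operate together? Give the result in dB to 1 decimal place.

Converting to relative power and adding: 10^(90.9/10) + 10^(61.1/10) + 10^(70.8/10) + 10^(89.3/10) = 2.095e+09.
L_total = 10·log₁₀(2.095e+09) = 93.2 dB.

93.2 dB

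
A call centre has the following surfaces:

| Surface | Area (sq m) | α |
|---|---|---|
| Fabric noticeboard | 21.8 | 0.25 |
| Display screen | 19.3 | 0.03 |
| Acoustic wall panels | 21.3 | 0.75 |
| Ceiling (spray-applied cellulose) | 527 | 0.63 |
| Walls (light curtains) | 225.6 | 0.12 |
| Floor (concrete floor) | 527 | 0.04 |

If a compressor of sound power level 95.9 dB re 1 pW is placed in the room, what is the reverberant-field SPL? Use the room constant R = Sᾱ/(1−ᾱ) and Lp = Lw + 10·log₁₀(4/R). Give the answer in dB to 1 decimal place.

A = 402.166 sabins; S = 1342.0 sq m.
ᾱ = 0.2997, so room constant R = A/(1−ᾱ) = 574.277 sq m.
Lp = 95.9 + 10·log₁₀(4/574.277) = 95.9 + (-21.57) = 74.3 dB.

74.3 dB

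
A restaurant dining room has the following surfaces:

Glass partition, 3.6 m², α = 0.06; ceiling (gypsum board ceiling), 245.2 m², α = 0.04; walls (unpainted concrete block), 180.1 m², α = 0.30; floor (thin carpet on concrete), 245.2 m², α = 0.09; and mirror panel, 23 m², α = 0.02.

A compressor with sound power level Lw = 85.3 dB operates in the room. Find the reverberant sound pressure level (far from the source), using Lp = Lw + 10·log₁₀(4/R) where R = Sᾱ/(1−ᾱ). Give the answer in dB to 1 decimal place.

71.4 dB

A = 86.582 sabins; S = 697.1 m².
ᾱ = 0.1242, so room constant R = A/(1−ᾱ) = 98.860 m².
Lp = Lw + 10 log₁₀(4/R) = 85.3 -13.93 = 71.4 dB.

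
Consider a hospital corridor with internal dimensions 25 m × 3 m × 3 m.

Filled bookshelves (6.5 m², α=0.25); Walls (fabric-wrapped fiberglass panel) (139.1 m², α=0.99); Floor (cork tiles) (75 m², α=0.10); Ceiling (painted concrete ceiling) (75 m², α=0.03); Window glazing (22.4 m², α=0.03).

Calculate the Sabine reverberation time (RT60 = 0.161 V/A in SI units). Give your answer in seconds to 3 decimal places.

A = Σ Sᵢαᵢ = 6.5·0.25 + 139.1·0.99 + 75·0.10 + 75·0.03 + 22.4·0.03 = 149.756 sabins.
Volume V = 25 × 3 × 3 = 225 m³.
Sabine: RT60 = 0.161 × 225 / 149.756 = 0.242 s.

0.242 s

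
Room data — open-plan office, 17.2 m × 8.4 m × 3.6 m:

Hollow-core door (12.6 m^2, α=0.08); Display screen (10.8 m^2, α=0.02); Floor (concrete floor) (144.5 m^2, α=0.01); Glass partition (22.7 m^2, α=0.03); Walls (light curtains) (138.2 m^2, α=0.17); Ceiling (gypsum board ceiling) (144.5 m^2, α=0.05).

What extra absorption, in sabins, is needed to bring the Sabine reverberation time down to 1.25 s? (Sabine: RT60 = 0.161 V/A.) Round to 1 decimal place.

32.9 sabins

Summing Sᵢαᵢ: 1.008 + 0.216 + 1.445 + 0.681 + 23.494 + 7.225 → A₁ = 34.069 sabins.
V = 520.128 m³. Required absorption A₂ = 0.161 × 520.128 / 1.25 = 66.992 sabins.
Additional absorption ΔA = 66.992 − 34.069 = 32.9 sabins.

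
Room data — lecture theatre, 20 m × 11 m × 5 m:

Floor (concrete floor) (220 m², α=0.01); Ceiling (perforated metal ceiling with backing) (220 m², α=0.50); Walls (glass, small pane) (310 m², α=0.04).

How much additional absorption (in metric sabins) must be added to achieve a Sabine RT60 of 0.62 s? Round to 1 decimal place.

161.0 sabins

Summing Sᵢαᵢ: 2.200 + 110.000 + 12.400 → A₁ = 124.600 sabins.
V = 1100 m³. Required absorption A₂ = 0.161 × 1100 / 0.62 = 285.645 sabins.
ΔA = A₂ − A₁ = 285.645 − 124.600 = 161.0 sabins.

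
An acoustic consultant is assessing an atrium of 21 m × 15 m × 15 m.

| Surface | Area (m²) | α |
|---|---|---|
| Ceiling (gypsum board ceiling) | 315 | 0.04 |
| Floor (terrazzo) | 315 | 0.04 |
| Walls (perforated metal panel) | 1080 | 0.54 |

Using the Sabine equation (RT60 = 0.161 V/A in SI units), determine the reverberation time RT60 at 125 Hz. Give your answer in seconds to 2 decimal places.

Summing Sᵢαᵢ: 12.600 + 12.600 + 583.200 → A = 608.400 sabins.
Room volume: 4725 m³.
Sabine: RT60 = 0.161 × 4725 / 608.400 = 1.25 s.

1.25 s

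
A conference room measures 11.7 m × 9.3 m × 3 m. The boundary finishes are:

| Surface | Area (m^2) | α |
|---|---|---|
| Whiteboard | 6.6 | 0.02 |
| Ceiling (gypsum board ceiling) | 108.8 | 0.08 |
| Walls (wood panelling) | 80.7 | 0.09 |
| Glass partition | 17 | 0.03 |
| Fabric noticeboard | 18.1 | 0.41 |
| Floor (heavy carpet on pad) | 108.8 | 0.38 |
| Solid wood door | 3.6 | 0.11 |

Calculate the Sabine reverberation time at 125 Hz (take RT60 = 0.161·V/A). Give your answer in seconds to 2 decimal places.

Equivalent absorption area: A = 6.6·0.02 + 108.8·0.08 + 80.7·0.09 + 17·0.03 + 18.1·0.41 + 108.8·0.38 + 3.6·0.11 = 65.770 m^2.
Volume V = 11.7 × 9.3 × 3 = 326.43 m³.
RT60 = 0.161 · V / A = 0.161 × 326.43 / 65.770 = 0.80 s.

0.80 s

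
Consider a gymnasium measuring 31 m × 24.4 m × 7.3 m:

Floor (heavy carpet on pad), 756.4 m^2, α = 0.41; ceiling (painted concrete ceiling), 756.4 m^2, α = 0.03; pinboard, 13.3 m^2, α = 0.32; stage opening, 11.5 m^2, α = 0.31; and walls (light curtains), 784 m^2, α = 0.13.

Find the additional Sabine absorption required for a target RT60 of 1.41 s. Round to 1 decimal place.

187.9 sabins

Total absorption A₁ = 756.4*0.41 + 756.4*0.03 + 13.3*0.32 + 11.5*0.31 + 784*0.13
  = 310.124 + 22.692 + 4.256 + 3.565 + 101.920 = 442.557 m^2 sabins.
Target A₂ = 0.161·5521.72/1.41 = 630.494 sabins (V = 5521.72 m³).
ΔA = A₂ − A₁ = 630.494 − 442.557 = 187.9 sabins.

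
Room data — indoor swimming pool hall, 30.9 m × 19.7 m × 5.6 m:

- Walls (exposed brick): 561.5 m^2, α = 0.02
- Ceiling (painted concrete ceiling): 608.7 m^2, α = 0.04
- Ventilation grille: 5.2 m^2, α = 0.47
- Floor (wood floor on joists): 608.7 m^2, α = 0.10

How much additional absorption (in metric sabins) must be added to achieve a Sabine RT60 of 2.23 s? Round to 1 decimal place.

147.2 sabins

Total absorption A₁ = 561.5*0.02 + 608.7*0.04 + 5.2*0.47 + 608.7*0.10
  = 11.230 + 24.348 + 2.444 + 60.870 = 98.892 m^2 sabins.
Target A₂ = 0.161·3408.888/2.23 = 246.113 sabins (V = 3408.888 m³).
Shortfall: 246.113 − 98.892 = 147.2 sabins.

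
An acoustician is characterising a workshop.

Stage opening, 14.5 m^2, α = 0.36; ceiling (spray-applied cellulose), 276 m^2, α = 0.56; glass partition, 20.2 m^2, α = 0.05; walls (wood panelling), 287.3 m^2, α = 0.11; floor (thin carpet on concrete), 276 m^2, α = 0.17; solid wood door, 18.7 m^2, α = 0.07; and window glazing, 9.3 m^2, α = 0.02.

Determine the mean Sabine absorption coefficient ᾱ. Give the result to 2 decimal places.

0.27

Total surface area S = 902.0 m^2.
Weighted sum Σ Sα = 240.808.
ᾱ = 240.808 / 902.0 = 0.27.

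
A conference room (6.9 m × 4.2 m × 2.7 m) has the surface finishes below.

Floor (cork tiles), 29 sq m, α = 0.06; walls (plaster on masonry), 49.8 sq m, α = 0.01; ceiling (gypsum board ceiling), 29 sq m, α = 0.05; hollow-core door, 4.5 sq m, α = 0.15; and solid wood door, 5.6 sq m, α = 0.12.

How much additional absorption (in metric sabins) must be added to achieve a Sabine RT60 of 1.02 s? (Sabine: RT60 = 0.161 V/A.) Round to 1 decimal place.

7.3 sabins

Summing Sᵢαᵢ: 1.740 + 0.498 + 1.450 + 0.675 + 0.672 → A₁ = 5.035 sabins.
For T = 1.02 s, need A₂ = 0.161·V/T = 0.161·78.246/1.02 = 12.351 sabins.
Additional absorption ΔA = 12.351 − 5.035 = 7.3 sabins.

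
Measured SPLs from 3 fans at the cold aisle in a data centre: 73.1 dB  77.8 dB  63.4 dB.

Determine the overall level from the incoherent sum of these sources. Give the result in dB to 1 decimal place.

Sum in the linear (power) domain: Σ 10^(Lᵢ/10) = 10^(73.1/10) + 10^(77.8/10) + 10^(63.4/10) = 8.286e+07.
L_total = 10·log₁₀(8.286e+07) = 79.2 dB.

79.2 dB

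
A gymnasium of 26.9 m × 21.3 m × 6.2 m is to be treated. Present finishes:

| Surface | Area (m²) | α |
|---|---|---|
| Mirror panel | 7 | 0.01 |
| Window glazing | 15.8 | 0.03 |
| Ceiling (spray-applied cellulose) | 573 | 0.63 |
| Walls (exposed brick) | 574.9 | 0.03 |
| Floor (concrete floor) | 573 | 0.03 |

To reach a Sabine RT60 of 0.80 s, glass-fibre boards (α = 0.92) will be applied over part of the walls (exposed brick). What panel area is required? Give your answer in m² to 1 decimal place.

Summing Sᵢαᵢ: 0.070 + 0.474 + 360.990 + 17.247 + 17.190 → A₁ = 395.971 sabins.
V = 3552.414 m³. Target absorption A₂ = 0.161 × 3552.414 / 0.80 = 714.923 sabins.
ΔA needed = 714.923 − 395.971 = 318.952 sabins.
Net gain per m²: Δα = 0.92 − 0.03 = 0.89.
Panel area = 318.952 / 0.89 = 358.4 m².

358.4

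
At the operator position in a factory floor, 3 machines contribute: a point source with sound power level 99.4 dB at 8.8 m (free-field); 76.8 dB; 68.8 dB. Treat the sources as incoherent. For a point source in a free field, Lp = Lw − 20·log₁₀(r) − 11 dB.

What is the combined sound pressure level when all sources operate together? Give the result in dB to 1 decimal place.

Source at 8.8 m: Lp = 99.4 − 20·log₁₀(8.8) − 11 = 69.5 dB.
Sum in the linear (power) domain: Σ 10^(Lᵢ/10) = 10^(69.5/10) + 10^(76.8/10) + 10^(68.8/10) = 6.436e+07.
Combined level = 10 log₁₀(6.436e+07) = 78.1 dB.

78.1 dB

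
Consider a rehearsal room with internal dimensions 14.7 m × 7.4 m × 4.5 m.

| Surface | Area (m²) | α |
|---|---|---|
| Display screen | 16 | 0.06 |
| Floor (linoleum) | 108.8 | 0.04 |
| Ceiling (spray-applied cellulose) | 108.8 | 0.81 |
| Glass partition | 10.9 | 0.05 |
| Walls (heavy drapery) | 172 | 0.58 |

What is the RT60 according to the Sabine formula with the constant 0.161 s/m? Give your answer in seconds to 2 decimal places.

A = Σ Sᵢαᵢ = 16·0.06 + 108.8·0.04 + 108.8·0.81 + 10.9·0.05 + 172·0.58 = 193.745 sabins.
Volume V = 14.7 × 7.4 × 4.5 = 489.51 m³.
T = 0.161 V/A = 0.161·489.51/193.745 = 0.41 s.

0.41 sec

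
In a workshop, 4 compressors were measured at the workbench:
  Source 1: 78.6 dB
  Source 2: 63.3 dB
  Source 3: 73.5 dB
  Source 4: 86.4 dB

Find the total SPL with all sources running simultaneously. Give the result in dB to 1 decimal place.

Converting to relative power and adding: 10^(78.6/10) + 10^(63.3/10) + 10^(73.5/10) + 10^(86.4/10) = 5.335e+08.
Back to dB: 10·log₁₀ Σ = 87.3 dB.

87.3 dB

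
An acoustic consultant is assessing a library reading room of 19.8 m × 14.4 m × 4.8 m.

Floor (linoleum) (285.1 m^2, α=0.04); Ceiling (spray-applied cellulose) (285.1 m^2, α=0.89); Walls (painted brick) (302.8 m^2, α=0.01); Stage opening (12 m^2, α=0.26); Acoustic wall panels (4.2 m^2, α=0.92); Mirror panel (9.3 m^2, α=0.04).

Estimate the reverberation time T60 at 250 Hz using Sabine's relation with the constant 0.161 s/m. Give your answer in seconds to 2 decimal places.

0.80 s

Summing Sᵢαᵢ: 11.404 + 253.739 + 3.028 + 3.120 + 3.864 + 0.372 → A = 275.527 sabins.
Room volume: 1368.576 m³.
Sabine: RT60 = 0.161 × 1368.576 / 275.527 = 0.80 s.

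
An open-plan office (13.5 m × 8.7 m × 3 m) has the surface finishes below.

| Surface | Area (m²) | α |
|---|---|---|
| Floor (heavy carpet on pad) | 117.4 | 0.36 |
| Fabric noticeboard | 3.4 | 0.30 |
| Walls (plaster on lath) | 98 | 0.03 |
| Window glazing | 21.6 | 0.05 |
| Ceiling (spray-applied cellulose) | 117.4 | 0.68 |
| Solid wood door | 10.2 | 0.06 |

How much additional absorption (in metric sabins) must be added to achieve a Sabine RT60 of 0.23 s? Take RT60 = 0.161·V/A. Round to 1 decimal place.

118.9 sabins

Equivalent absorption area: A₁ = 117.4×0.36 + 3.4×0.30 + 98×0.03 + 21.6×0.05 + 117.4×0.68 + 10.2×0.06 = 127.748 m².
V = 352.35 m³. Required absorption A₂ = 0.161 × 352.35 / 0.23 = 246.645 sabins.
Additional absorption ΔA = 246.645 − 127.748 = 118.9 sabins.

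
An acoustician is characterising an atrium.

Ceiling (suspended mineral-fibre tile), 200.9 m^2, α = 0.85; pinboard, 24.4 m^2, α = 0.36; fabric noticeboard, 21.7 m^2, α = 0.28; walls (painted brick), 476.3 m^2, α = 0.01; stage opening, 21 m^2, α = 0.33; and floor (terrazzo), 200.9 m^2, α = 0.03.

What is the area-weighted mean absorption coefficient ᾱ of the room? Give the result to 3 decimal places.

Total surface area S = 945.2 m^2.
A = 200.9·0.85 + 24.4·0.36 + 21.7·0.28 + 476.3·0.01 + 21·0.33 + 200.9·0.03 = 203.345 sabins.
ᾱ = 203.345 / 945.2 = 0.215.

0.215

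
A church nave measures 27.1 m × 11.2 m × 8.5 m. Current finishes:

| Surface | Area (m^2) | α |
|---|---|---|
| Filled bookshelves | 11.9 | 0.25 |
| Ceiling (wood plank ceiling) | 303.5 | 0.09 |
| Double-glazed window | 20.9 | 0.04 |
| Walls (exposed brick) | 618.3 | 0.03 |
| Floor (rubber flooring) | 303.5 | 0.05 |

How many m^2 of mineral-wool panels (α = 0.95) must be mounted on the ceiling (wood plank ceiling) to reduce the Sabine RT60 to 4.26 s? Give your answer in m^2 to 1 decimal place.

A₁ = Σ Sᵢαᵢ = 11.9×0.25 + 303.5×0.09 + 20.9×0.04 + 618.3×0.03 + 303.5×0.05 = 64.850 sabins.
Required A₂ = 0.161·2579.92/4.26 = 97.504 sabins.
ΔA needed = 97.504 − 64.850 = 32.654 sabins.
Net gain per m^2: Δα = 0.95 − 0.09 = 0.86.
Panel area = 32.654 / 0.86 = 38.0 m^2.

38.0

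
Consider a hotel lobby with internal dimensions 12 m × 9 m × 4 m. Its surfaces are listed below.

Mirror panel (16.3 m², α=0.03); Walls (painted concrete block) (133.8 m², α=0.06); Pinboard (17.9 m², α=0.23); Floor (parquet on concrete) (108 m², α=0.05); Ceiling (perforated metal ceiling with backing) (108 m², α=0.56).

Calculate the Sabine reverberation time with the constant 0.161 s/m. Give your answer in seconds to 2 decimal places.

A = Σ Sᵢαᵢ = 16.3×0.03 + 133.8×0.06 + 17.9×0.23 + 108×0.05 + 108×0.56 = 78.514 sabins.
V = 12·9·4 = 432 m³.
T = 0.161 V/A = 0.161·432/78.514 = 0.89 s.

0.89 sec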